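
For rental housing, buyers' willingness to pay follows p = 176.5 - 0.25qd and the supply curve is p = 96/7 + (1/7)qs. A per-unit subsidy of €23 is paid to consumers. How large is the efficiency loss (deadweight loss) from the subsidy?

Pre-subsidy: 176.5 - 0.25q = 96/7 + (1/7)q gives q* = 4558/11 and p* = 802/11.
With the rebate, buyers effectively pay pb = ps − 23, where ps is the price sellers receive.
On the curves, pb = 176.5 - 0.25q and ps = 96/7 + (1/7)q; the wedge ps − pb = 23 gives 96/7 + (1/7)q − (176.5 - 0.25q) = 23, so q' = 5202/11.
Then pb = 176.5 − 0.25·(5202/11) = 641/11 and ps = 96/7 + (1/7)·(5202/11) = 894/11.
The subsidy expands output by 5202/11 − 4558/11 = 644/11 past the efficient level; on those units the gap between marginal cost and willingness to pay runs from 0 up to 23.
DWL = ½ × 23 × 644/11 = 7406/11.

Deadweight loss = 7406/11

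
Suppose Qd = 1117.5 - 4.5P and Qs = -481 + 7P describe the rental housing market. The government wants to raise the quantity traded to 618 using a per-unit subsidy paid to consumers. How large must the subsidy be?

Required subsidy s = 46 per unit

At Q = 618, invert demand for the buyer price: Pb = (1117.5 − 618)/4.5 = 111; invert supply for the seller price: Ps = (618 − (-481))/7 = 157.
The subsidy must fill the gap: s = Ps − Pb = 157 − 111 = 46.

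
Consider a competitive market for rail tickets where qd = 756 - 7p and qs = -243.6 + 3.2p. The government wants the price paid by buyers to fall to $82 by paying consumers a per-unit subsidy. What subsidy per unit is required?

Required subsidy s = $51 per unit

At a buyer price of 82, quantity demanded is 756 − 7·82 = 182.
Sellers supply 182 only when they receive ps with -243.6 + 3.2·ps = 182, i.e. ps = 133.
s = ps − pb = 133 − 82 = 51.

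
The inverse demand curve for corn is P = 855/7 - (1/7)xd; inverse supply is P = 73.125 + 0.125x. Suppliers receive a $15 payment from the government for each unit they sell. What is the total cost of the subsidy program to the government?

Pre-subsidy: 855/7 - (1/7)x = 73.125 + 0.125x gives x* = 183 and P* = 96.
With the subsidy, sellers receive Ps = Pb + 15 for each unit, where Pb is the price buyers pay.
On the curves, Pb = 855/7 - (1/7)x and Ps = 73.125 + 0.125x; the wedge Ps − Pb = 15 gives 73.125 + 0.125x − (855/7 - (1/7)x) = 15, so x' = 239.
Then Pb = 855/7 − (1/7)·239 = 88 and Ps = 73.125 + 0.125·239 = 103.
Government outlay = subsidy × quantity = 15 × 239 = 3585.

Government cost = $3585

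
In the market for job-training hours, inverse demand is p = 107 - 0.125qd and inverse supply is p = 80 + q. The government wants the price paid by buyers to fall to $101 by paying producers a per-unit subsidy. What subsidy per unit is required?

At a buyer price of 101, quantity demanded is 856 − 8·101 = 48.
Sellers supply 48 only when they receive ps = 80 + 1·48 = 128.
s = ps − pb = 128 − 101 = 27.

Required subsidy s = $27 per unit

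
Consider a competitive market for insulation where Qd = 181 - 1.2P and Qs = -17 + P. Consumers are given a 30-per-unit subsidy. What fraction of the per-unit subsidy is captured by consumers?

Pre-subsidy: 181 - 1.2P = -17 + P gives P* = 90, Q* = 73.
With the rebate, buyers effectively pay Pb = Ps − 30, where Ps is the price sellers receive.
Demand in terms of Ps becomes Qd = 181 − 1.2(Ps − 30) = 217 - 1.2Ps. Setting this equal to supply: 217 - 1.2Ps = -17 + Ps, so Ps = 1170/11.
Buyers pay Pb = 1170/11 − 30 = 840/11; Q' = -17 + 1·(1170/11) = 983/11.
Buyers' price falls by P* − Pb = 90 − 840/11 = 150/11; sellers' price rises by Ps − P* = 1170/11 − 90 = 180/11.
So consumers capture (150/11)/30 = 5/11 of each unit of subsidy.

Consumer share = 5/11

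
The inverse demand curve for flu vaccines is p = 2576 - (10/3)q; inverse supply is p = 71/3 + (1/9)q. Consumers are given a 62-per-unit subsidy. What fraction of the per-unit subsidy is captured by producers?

Producer share = 1/31

Pre-subsidy: 2576 - (10/3)q = 71/3 + (1/9)q gives q* = 741 and p* = 106.
With the rebate, buyers effectively pay pb = ps − 62, where ps is the price sellers receive.
On the curves, pb = 2576 - (10/3)q and ps = 71/3 + (1/9)q; the wedge ps − pb = 62 gives 71/3 + (1/9)q − (2576 - (10/3)q) = 62, so q' = 759.
Then pb = 2576 − (10/3)·759 = 46 and ps = 71/3 + (1/9)·759 = 108.
Buyers' price falls by p* − pb = 106 − 46 = 60; sellers' price rises by ps − p* = 108 − 106 = 2.
So producers capture 2/62 = 1/31 of each unit of subsidy.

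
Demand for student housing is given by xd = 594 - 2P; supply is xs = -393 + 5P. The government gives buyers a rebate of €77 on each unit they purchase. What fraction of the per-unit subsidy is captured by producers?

Pre-subsidy: 594 - 2P = -393 + 5P gives P* = 141, x* = 312.
With the rebate, buyers effectively pay Pb = Ps − 77, where Ps is the price sellers receive.
Demand in terms of Ps becomes xd = 594 − 2(Ps − 77) = 748 - 2Ps. Setting this equal to supply: 748 - 2Ps = -393 + 5Ps, so Ps = 163.
Buyers pay Pb = 163 − 77 = 86; x' = -393 + 5·163 = 422.
Buyers' price falls by P* − Pb = 141 − 86 = 55; sellers' price rises by Ps − P* = 163 − 141 = 22.
So producers capture 22/77 = 2/7 of each unit of subsidy.

Producer share = 2/7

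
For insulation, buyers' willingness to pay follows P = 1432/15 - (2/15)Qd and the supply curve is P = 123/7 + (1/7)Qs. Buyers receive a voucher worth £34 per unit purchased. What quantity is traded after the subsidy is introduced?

Q' = 11749/29

Pre-subsidy: 1432/15 - (2/15)Q = 123/7 + (1/7)Q gives Q* = 8179/29 and P* = 1678/29.
With the rebate, buyers effectively pay Pb = Ps − 34, where Ps is the price sellers receive.
On the curves, Pb = 1432/15 - (2/15)Q and Ps = 123/7 + (1/7)Q; the wedge Ps − Pb = 34 gives 123/7 + (1/7)Q − (1432/15 - (2/15)Q) = 34, so Q' = 11749/29.
Then Pb = 1432/15 − (2/15)·(11749/29) = 1202/29 and Ps = 123/7 + (1/7)·(11749/29) = 2188/29.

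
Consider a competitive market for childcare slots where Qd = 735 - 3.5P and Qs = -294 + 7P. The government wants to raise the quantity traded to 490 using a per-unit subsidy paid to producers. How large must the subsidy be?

Required subsidy s = 42 per unit

At Q = 490, invert demand for the buyer price: Pb = (735 − 490)/3.5 = 70; invert supply for the seller price: Ps = (490 − (-294))/7 = 112.
The subsidy must fill the gap: s = Ps − Pb = 112 − 70 = 42.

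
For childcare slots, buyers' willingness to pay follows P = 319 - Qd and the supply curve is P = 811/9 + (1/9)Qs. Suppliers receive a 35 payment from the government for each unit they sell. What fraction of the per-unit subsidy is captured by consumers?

Pre-subsidy: 319 - Q = 811/9 + (1/9)Q gives Q* = 206 and P* = 113.
With the subsidy, sellers receive Ps = Pb + 35 for each unit, where Pb is the price buyers pay.
On the curves, Pb = 319 - Q and Ps = 811/9 + (1/9)Q; the wedge Ps − Pb = 35 gives 811/9 + (1/9)Q − (319 - Q) = 35, so Q' = 237.5.
Then Pb = 319 − 1·237.5 = 81.5 and Ps = 811/9 + (1/9)·237.5 = 116.5.
Buyers' price falls by P* − Pb = 113 − 81.5 = 31.5; sellers' price rises by Ps − P* = 116.5 − 113 = 3.5.
So consumers capture 31.5/35 = 0.9 of each unit of subsidy.

Consumer share = 0.9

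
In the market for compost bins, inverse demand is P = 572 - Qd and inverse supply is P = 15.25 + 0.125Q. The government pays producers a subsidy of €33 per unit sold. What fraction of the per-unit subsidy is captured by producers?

Producer share = 1/9

Pre-subsidy: 572 - Q = 15.25 + 0.125Q gives Q* = 4454/9 and P* = 694/9.
With the subsidy, sellers receive Ps = Pb + 33 for each unit, where Pb is the price buyers pay.
On the curves, Pb = 572 - Q and Ps = 15.25 + 0.125Q; the wedge Ps − Pb = 33 gives 15.25 + 0.125Q − (572 - Q) = 33, so Q' = 4718/9.
Then Pb = 572 − 1·(4718/9) = 430/9 and Ps = 15.25 + 0.125·(4718/9) = 727/9.
Buyers' price falls by P* − Pb = 694/9 − 430/9 = 88/3; sellers' price rises by Ps − P* = 727/9 − 694/9 = 11/3.
So producers capture (11/3)/33 = 1/9 of each unit of subsidy.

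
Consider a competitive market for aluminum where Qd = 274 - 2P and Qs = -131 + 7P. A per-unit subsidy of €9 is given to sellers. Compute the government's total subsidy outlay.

Government cost = €1782

Pre-subsidy: 274 - 2P = -131 + 7P gives P* = 45, Q* = 184.
With the subsidy, sellers receive Ps = Pb + 9 for each unit, where Pb is the price buyers pay.
Supply in terms of Pb becomes Qs = -131 + 7(Pb + 9) = -68 + 7Pb. Setting this equal to demand: 274 - 2Pb = -68 + 7Pb, so Pb = 38.
Sellers receive Ps = 38 + 9 = 47; Q' = 274 − 2·38 = 198.
Government outlay = subsidy × quantity = 9 × 198 = 1782.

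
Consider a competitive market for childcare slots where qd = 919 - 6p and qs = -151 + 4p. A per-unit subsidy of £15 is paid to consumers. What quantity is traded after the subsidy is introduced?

q' = 313

Pre-subsidy: 919 - 6p = -151 + 4p gives p* = 107, q* = 277.
With the rebate, buyers effectively pay pb = ps − 15, where ps is the price sellers receive.
Demand in terms of ps becomes qd = 919 − 6(ps − 15) = 1009 - 6ps. Setting this equal to supply: 1009 - 6ps = -151 + 4ps, so ps = 116.
Buyers pay pb = 116 − 15 = 101; q' = -151 + 4·116 = 313.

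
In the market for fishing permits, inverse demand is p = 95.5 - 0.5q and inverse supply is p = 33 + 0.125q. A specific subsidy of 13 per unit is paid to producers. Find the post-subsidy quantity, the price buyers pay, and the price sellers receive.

Pre-subsidy: 95.5 - 0.5q = 33 + 0.125q gives q* = 100 and p* = 45.5.
With the subsidy, sellers receive ps = pb + 13 for each unit, where pb is the price buyers pay.
On the curves, pb = 95.5 - 0.5q and ps = 33 + 0.125q; the wedge ps − pb = 13 gives 33 + 0.125q − (95.5 - 0.5q) = 13, so q' = 120.8.
Then pb = 95.5 − 0.5·120.8 = 35.1 and ps = 33 + 0.125·120.8 = 48.1.

q' = 120.8; buyers pay 35.1; sellers receive 48.1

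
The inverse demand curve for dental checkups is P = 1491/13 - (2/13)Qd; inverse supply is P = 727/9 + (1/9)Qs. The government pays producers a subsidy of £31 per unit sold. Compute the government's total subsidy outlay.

Government cost = £7595

Pre-subsidy: 1491/13 - (2/13)Q = 727/9 + (1/9)Q gives Q* = 128 and P* = 95.
With the subsidy, sellers receive Ps = Pb + 31 for each unit, where Pb is the price buyers pay.
On the curves, Pb = 1491/13 - (2/13)Q and Ps = 727/9 + (1/9)Q; the wedge Ps − Pb = 31 gives 727/9 + (1/9)Q − (1491/13 - (2/13)Q) = 31, so Q' = 245.
Then Pb = 1491/13 − (2/13)·245 = 77 and Ps = 727/9 + (1/9)·245 = 108.
Government outlay = subsidy × quantity = 31 × 245 = 7595.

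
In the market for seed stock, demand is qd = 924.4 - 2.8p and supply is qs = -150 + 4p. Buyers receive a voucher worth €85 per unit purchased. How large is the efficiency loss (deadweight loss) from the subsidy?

Deadweight loss = €5950

Pre-subsidy: 924.4 - 2.8p = -150 + 4p gives p* = 158, q* = 482.
With the rebate, buyers effectively pay pb = ps − 85, where ps is the price sellers receive.
Demand in terms of ps becomes qd = 924.4 − 2.8(ps − 85) = 1162.4 - 2.8ps. Setting this equal to supply: 1162.4 - 2.8ps = -150 + 4ps, so ps = 193.
Buyers pay pb = 193 − 85 = 108; q' = -150 + 4·193 = 622.
The subsidy expands output by 622 − 482 = 140 past the efficient level; on those units the gap between marginal cost and willingness to pay runs from 0 up to 85.
DWL = ½ × 85 × 140 = 5950.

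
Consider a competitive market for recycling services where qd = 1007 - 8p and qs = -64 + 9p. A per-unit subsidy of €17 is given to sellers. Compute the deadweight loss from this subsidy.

Deadweight loss = €612

Pre-subsidy: 1007 - 8p = -64 + 9p gives p* = 63, q* = 503.
With the subsidy, sellers receive ps = pb + 17 for each unit, where pb is the price buyers pay.
Supply in terms of pb becomes qs = -64 + 9(pb + 17) = 89 + 9pb. Setting this equal to demand: 1007 - 8pb = 89 + 9pb, so pb = 54.
Sellers receive ps = 54 + 17 = 71; q' = 1007 − 8·54 = 575.
The subsidy expands output by 575 − 503 = 72 past the efficient level; on those units the gap between marginal cost and willingness to pay runs from 0 up to 17.
DWL = ½ × 17 × 72 = 612.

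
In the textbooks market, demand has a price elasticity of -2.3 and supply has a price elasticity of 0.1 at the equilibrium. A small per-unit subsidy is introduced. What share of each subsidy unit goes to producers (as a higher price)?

Producer share = 23/24

For a small subsidy around the equilibrium, the benefit split depends on the relative slopes, which at a point are proportional to the elasticities.
Buyer share = εs/(εs + |εd|) = 0.1/(0.1 + 2.3) = 1/24; seller share = |εd|/(εs + |εd|) = 23/24.
So producers capture 23/24 of the subsidy.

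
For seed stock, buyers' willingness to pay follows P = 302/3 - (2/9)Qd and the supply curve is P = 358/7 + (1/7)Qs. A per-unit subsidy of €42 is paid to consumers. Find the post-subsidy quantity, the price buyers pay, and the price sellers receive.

Q' = 5766/23; buyers pay 1034/23; sellers receive 2000/23

Pre-subsidy: 302/3 - (2/9)Q = 358/7 + (1/7)Q gives Q* = 3120/23 and P* = 1622/23.
With the rebate, buyers effectively pay Pb = Ps − 42, where Ps is the price sellers receive.
On the curves, Pb = 302/3 - (2/9)Q and Ps = 358/7 + (1/7)Q; the wedge Ps − Pb = 42 gives 358/7 + (1/7)Q − (302/3 - (2/9)Q) = 42, so Q' = 5766/23.
Then Pb = 302/3 − (2/9)·(5766/23) = 1034/23 and Ps = 358/7 + (1/7)·(5766/23) = 2000/23.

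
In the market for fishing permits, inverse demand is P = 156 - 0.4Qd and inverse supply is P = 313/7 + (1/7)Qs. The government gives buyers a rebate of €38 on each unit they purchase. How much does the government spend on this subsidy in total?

Government cost = €10450

Pre-subsidy: 156 - 0.4Q = 313/7 + (1/7)Q gives Q* = 205 and P* = 74.
With the rebate, buyers effectively pay Pb = Ps − 38, where Ps is the price sellers receive.
On the curves, Pb = 156 - 0.4Q and Ps = 313/7 + (1/7)Q; the wedge Ps − Pb = 38 gives 313/7 + (1/7)Q − (156 - 0.4Q) = 38, so Q' = 275.
Then Pb = 156 − 0.4·275 = 46 and Ps = 313/7 + (1/7)·275 = 84.
Government outlay = subsidy × quantity = 38 × 275 = 10450.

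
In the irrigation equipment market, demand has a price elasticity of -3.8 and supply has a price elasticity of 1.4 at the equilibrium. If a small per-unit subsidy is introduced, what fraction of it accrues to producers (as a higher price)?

Producer share = 19/26

For a small subsidy around the equilibrium, the benefit split depends on the relative slopes, which at a point are proportional to the elasticities.
Buyer share = εs/(εs + |εd|) = 1.4/(1.4 + 3.8) = 7/26; seller share = |εd|/(εs + |εd|) = 19/26.
So producers capture 19/26 of the subsidy.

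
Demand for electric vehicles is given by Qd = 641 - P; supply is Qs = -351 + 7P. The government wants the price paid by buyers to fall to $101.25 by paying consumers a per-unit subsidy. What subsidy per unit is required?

Required subsidy s = $26 per unit

At a buyer price of 101.25, quantity demanded is 641 − 1·101.25 = 539.75.
Sellers supply 539.75 only when they receive Ps with -351 + 7·Ps = 539.75, i.e. Ps = 127.25.
s = Ps − Pb = 127.25 − 101.25 = 26.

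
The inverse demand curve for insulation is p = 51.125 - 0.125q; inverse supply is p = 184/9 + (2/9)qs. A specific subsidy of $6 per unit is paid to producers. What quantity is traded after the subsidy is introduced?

Pre-subsidy: 51.125 - 0.125q = 184/9 + (2/9)q gives q* = 88.36 and p* = 40.08.
With the subsidy, sellers receive ps = pb + 6 for each unit, where pb is the price buyers pay.
On the curves, pb = 51.125 - 0.125q and ps = 184/9 + (2/9)q; the wedge ps − pb = 6 gives 184/9 + (2/9)q − (51.125 - 0.125q) = 6, so q' = 105.64.
Then pb = 51.125 − 0.125·105.64 = 37.92 and ps = 184/9 + (2/9)·105.64 = 43.92.

q' = 105.64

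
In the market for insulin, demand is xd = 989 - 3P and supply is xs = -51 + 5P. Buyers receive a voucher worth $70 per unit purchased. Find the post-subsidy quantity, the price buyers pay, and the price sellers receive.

x' = 730.25; buyers pay $86.25; sellers receive $156.25

Pre-subsidy: 989 - 3P = -51 + 5P gives P* = 130, x* = 599.
With the rebate, buyers effectively pay Pb = Ps − 70, where Ps is the price sellers receive.
Demand in terms of Ps becomes xd = 989 − 3(Ps − 70) = 1199 - 3Ps. Setting this equal to supply: 1199 - 3Ps = -51 + 5Ps, so Ps = 156.25.
Buyers pay Pb = 156.25 − 70 = 86.25; x' = -51 + 5·156.25 = 730.25.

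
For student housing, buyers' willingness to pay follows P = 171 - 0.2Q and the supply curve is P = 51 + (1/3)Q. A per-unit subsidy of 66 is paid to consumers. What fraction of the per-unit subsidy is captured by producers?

Producer share = 0.625

Pre-subsidy: 171 - 0.2Q = 51 + (1/3)Q gives Q* = 225 and P* = 126.
With the rebate, buyers effectively pay Pb = Ps − 66, where Ps is the price sellers receive.
On the curves, Pb = 171 - 0.2Q and Ps = 51 + (1/3)Q; the wedge Ps − Pb = 66 gives 51 + (1/3)Q − (171 - 0.2Q) = 66, so Q' = 348.75.
Then Pb = 171 − 0.2·348.75 = 101.25 and Ps = 51 + (1/3)·348.75 = 167.25.
Buyers' price falls by P* − Pb = 126 − 101.25 = 24.75; sellers' price rises by Ps − P* = 167.25 − 126 = 41.25.
So producers capture 41.25/66 = 0.625 of each unit of subsidy.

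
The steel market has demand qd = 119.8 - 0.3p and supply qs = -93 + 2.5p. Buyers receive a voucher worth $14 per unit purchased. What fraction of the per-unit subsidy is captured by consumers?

Consumer share = 25/28

Pre-subsidy: 119.8 - 0.3p = -93 + 2.5p gives p* = 76, q* = 97.
With the rebate, buyers effectively pay pb = ps − 14, where ps is the price sellers receive.
Demand in terms of ps becomes qd = 119.8 − 0.3(ps − 14) = 124 - 0.3ps. Setting this equal to supply: 124 - 0.3ps = -93 + 2.5ps, so ps = 77.5.
Buyers pay pb = 77.5 − 14 = 63.5; q' = -93 + 2.5·77.5 = 100.75.
Buyers' price falls by p* − pb = 76 − 63.5 = 12.5; sellers' price rises by ps − p* = 77.5 − 76 = 1.5.
So consumers capture 12.5/14 = 25/28 of each unit of subsidy.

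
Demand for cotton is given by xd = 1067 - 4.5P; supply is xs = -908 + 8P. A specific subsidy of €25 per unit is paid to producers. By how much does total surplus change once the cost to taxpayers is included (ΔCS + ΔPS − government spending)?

Net change in total surplus = -€900

Pre-subsidy: 1067 - 4.5P = -908 + 8P gives P* = 158, x* = 356.
With the subsidy, sellers receive Ps = Pb + 25 for each unit, where Pb is the price buyers pay.
Supply in terms of Pb becomes xs = -908 + 8(Pb + 25) = -708 + 8Pb. Setting this equal to demand: 1067 - 4.5Pb = -708 + 8Pb, so Pb = 142.
Sellers receive Ps = 142 + 25 = 167; x' = 1067 − 4.5·142 = 428.
ΔCS = ½(356 + 428)(158 − 142) = 6272; ΔPS = ½(356 + 428)(167 − 158) = 3528.
Government spending = 25 × 428 = 10700.
Net change = 6272 + 3528 − 10700 = -900. The loss equals the DWL triangle ½·25·72.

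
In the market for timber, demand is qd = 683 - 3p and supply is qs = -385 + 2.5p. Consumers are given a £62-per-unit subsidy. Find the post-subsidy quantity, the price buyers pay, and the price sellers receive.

Pre-subsidy: 683 - 3p = -385 + 2.5p gives p* = 2136/11, q* = 1105/11.
With the rebate, buyers effectively pay pb = ps − 62, where ps is the price sellers receive.
Demand in terms of ps becomes qd = 683 − 3(ps − 62) = 869 - 3ps. Setting this equal to supply: 869 - 3ps = -385 + 2.5ps, so ps = 228.
Buyers pay pb = 228 − 62 = 166; q' = -385 + 2.5·228 = 185.

q' = 185; buyers pay £166; sellers receive £228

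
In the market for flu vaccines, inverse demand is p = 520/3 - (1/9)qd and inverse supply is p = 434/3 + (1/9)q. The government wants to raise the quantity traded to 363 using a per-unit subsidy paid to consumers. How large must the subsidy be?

Required subsidy s = 52 per unit

At q = 363, from the demand curve buyers pay pb = 520/3 − (1/9)·363 = 133; from the supply curve sellers need ps = 434/3 + (1/9)·363 = 185.
The subsidy must fill the gap: s = ps − pb = 185 − 133 = 52.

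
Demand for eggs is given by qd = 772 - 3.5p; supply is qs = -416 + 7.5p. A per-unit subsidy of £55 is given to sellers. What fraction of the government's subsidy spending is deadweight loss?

DWL / government spending = 525/4202

Pre-subsidy: 772 - 3.5p = -416 + 7.5p gives p* = 108, q* = 394.
With the subsidy, sellers receive ps = pb + 55 for each unit, where pb is the price buyers pay.
Supply in terms of pb becomes qs = -416 + 7.5(pb + 55) = -3.5 + 7.5pb. Setting this equal to demand: 772 - 3.5pb = -3.5 + 7.5pb, so pb = 70.5.
Sellers receive ps = 70.5 + 55 = 125.5; q' = 772 − 3.5·70.5 = 525.25.
ΔCS = ½(394 + 525.25)(108 − 70.5) = 17235.9375; ΔPS = ½(394 + 525.25)(125.5 − 108) = 8043.4375.
Government spending = 55 × 525.25 = 28888.75.
DWL = ½ × 55 × (525.25 − 394) = 3609.375; fraction = 3609.375 / 28888.75 = 525/4202.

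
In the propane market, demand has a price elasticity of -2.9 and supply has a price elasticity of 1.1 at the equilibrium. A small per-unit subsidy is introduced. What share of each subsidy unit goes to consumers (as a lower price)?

For a small subsidy around the equilibrium, the benefit split depends on the relative slopes, which at a point are proportional to the elasticities.
Buyer share = εs/(εs + |εd|) = 1.1/(1.1 + 2.9) = 0.275; seller share = |εd|/(εs + |εd|) = 0.725.

Consumer share = 0.275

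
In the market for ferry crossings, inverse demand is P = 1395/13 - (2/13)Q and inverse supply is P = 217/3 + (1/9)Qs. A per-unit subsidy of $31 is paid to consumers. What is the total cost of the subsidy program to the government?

Government cost = $7719

Pre-subsidy: 1395/13 - (2/13)Q = 217/3 + (1/9)Q gives Q* = 132 and P* = 87.
With the rebate, buyers effectively pay Pb = Ps − 31, where Ps is the price sellers receive.
On the curves, Pb = 1395/13 - (2/13)Q and Ps = 217/3 + (1/9)Q; the wedge Ps − Pb = 31 gives 217/3 + (1/9)Q − (1395/13 - (2/13)Q) = 31, so Q' = 249.
Then Pb = 1395/13 − (2/13)·249 = 69 and Ps = 217/3 + (1/9)·249 = 100.
Government outlay = subsidy × quantity = 31 × 249 = 7719.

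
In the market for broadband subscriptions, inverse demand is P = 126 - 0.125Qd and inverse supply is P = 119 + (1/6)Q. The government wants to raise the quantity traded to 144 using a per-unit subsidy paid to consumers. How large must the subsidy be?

At Q = 144, from the demand curve buyers pay Pb = 126 − 0.125·144 = 108; from the supply curve sellers need Ps = 119 + (1/6)·144 = 143.
The subsidy must fill the gap: s = Ps − Pb = 143 − 108 = 35.

Required subsidy s = 35 per unit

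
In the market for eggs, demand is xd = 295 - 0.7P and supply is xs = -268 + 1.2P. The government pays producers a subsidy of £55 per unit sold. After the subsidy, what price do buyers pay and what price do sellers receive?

Pre-subsidy: 295 - 0.7P = -268 + 1.2P gives P* = 5630/19, x* = 1664/19.
With the subsidy, sellers receive Ps = Pb + 55 for each unit, where Pb is the price buyers pay.
Supply in terms of Pb becomes xs = -268 + 1.2(Pb + 55) = -202 + 1.2Pb. Setting this equal to demand: 295 - 0.7Pb = -202 + 1.2Pb, so Pb = 4970/19.
Sellers receive Ps = 4970/19 + 55 = 6015/19; x' = 295 − 0.7·(4970/19) = 2126/19.

Buyers pay 4970/19; sellers receive 6015/19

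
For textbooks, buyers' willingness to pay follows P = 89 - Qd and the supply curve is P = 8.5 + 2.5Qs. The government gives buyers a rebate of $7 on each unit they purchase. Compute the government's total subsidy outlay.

Government cost = $175

Pre-subsidy: 89 - Q = 8.5 + 2.5Q gives Q* = 23 and P* = 66.
With the rebate, buyers effectively pay Pb = Ps − 7, where Ps is the price sellers receive.
On the curves, Pb = 89 - Q and Ps = 8.5 + 2.5Q; the wedge Ps − Pb = 7 gives 8.5 + 2.5Q − (89 - Q) = 7, so Q' = 25.
Then Pb = 89 − 1·25 = 64 and Ps = 8.5 + 2.5·25 = 71.
Government outlay = subsidy × quantity = 7 × 25 = 175.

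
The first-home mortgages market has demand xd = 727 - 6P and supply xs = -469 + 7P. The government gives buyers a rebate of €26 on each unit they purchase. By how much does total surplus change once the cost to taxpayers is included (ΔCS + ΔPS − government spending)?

Net change in total surplus = -€1092

Pre-subsidy: 727 - 6P = -469 + 7P gives P* = 92, x* = 175.
With the rebate, buyers effectively pay Pb = Ps − 26, where Ps is the price sellers receive.
Demand in terms of Ps becomes xd = 727 − 6(Ps − 26) = 883 - 6Ps. Setting this equal to supply: 883 - 6Ps = -469 + 7Ps, so Ps = 104.
Buyers pay Pb = 104 − 26 = 78; x' = -469 + 7·104 = 259.
ΔCS = ½(175 + 259)(92 − 78) = 3038; ΔPS = ½(175 + 259)(104 − 92) = 2604.
Government spending = 26 × 259 = 6734.
Net change = 3038 + 2604 − 6734 = -1092. The loss equals the DWL triangle ½·26·84.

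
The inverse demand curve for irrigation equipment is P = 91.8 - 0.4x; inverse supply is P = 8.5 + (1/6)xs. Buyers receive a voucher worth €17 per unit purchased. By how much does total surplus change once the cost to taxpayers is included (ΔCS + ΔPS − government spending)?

Pre-subsidy: 91.8 - 0.4x = 8.5 + (1/6)x gives x* = 147 and P* = 33.
With the rebate, buyers effectively pay Pb = Ps − 17, where Ps is the price sellers receive.
On the curves, Pb = 91.8 - 0.4x and Ps = 8.5 + (1/6)x; the wedge Ps − Pb = 17 gives 8.5 + (1/6)x − (91.8 - 0.4x) = 17, so x' = 177.
Then Pb = 91.8 − 0.4·177 = 21 and Ps = 8.5 + (1/6)·177 = 38.
ΔCS = ½(147 + 177)(33 − 21) = 1944; ΔPS = ½(147 + 177)(38 − 33) = 810.
Government spending = 17 × 177 = 3009.
Net change = 1944 + 810 − 3009 = -255. The loss equals the DWL triangle ½·17·30.

Net change in total surplus = -€255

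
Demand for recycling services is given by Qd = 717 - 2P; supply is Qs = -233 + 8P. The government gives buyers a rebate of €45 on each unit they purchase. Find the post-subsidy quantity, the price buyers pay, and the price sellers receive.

Pre-subsidy: 717 - 2P = -233 + 8P gives P* = 95, Q* = 527.
With the rebate, buyers effectively pay Pb = Ps − 45, where Ps is the price sellers receive.
Demand in terms of Ps becomes Qd = 717 − 2(Ps − 45) = 807 - 2Ps. Setting this equal to supply: 807 - 2Ps = -233 + 8Ps, so Ps = 104.
Buyers pay Pb = 104 − 45 = 59; Q' = -233 + 8·104 = 599.

Q' = 599; buyers pay €59; sellers receive €104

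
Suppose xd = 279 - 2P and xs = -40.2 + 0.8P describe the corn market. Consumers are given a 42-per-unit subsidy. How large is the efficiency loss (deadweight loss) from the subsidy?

Deadweight loss = 504

Pre-subsidy: 279 - 2P = -40.2 + 0.8P gives P* = 114, x* = 51.
With the rebate, buyers effectively pay Pb = Ps − 42, where Ps is the price sellers receive.
Demand in terms of Ps becomes xd = 279 − 2(Ps − 42) = 363 - 2Ps. Setting this equal to supply: 363 - 2Ps = -40.2 + 0.8Ps, so Ps = 144.
Buyers pay Pb = 144 − 42 = 102; x' = -40.2 + 0.8·144 = 75.
The subsidy expands output by 75 − 51 = 24 past the efficient level; on those units the gap between marginal cost and willingness to pay runs from 0 up to 42.
DWL = ½ × 42 × 24 = 504.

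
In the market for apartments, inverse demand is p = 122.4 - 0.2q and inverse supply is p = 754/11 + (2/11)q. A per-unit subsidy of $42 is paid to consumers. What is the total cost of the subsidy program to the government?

Pre-subsidy: 122.4 - 0.2q = 754/11 + (2/11)q gives q* = 2962/21 and p* = 1978/21.
With the rebate, buyers effectively pay pb = ps − 42, where ps is the price sellers receive.
On the curves, pb = 122.4 - 0.2q and ps = 754/11 + (2/11)q; the wedge ps − pb = 42 gives 754/11 + (2/11)q − (122.4 - 0.2q) = 42, so q' = 5272/21.
Then pb = 122.4 − 0.2·(5272/21) = 1516/21 and ps = 754/11 + (2/11)·(5272/21) = 2398/21.
Government outlay = subsidy × quantity = 42 × 5272/21 = 10544.

Government cost = $10544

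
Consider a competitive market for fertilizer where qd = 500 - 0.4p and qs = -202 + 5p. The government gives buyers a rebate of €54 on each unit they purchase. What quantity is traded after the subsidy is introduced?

Pre-subsidy: 500 - 0.4p = -202 + 5p gives p* = 130, q* = 448.
With the rebate, buyers effectively pay pb = ps − 54, where ps is the price sellers receive.
Demand in terms of ps becomes qd = 500 − 0.4(ps − 54) = 521.6 - 0.4ps. Setting this equal to supply: 521.6 - 0.4ps = -202 + 5ps, so ps = 134.
Buyers pay pb = 134 − 54 = 80; q' = -202 + 5·134 = 468.

q' = 468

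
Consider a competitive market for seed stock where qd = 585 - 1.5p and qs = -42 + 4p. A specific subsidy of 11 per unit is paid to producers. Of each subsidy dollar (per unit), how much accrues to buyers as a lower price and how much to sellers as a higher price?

Pre-subsidy: 585 - 1.5p = -42 + 4p gives p* = 114, q* = 414.
With the subsidy, sellers receive ps = pb + 11 for each unit, where pb is the price buyers pay.
Supply in terms of pb becomes qs = -42 + 4(pb + 11) = 2 + 4pb. Setting this equal to demand: 585 - 1.5pb = 2 + 4pb, so pb = 106.
Sellers receive ps = 106 + 11 = 117; q' = 585 − 1.5·106 = 426.
Buyers' price falls by p* − pb = 114 − 106 = 8; sellers' price rises by ps − p* = 117 − 114 = 3.

Buyers gain 8 per unit; sellers gain 3 per unit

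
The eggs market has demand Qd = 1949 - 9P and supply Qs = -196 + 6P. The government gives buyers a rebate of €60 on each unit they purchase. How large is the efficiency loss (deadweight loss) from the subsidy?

Deadweight loss = €6480

Pre-subsidy: 1949 - 9P = -196 + 6P gives P* = 143, Q* = 662.
With the rebate, buyers effectively pay Pb = Ps − 60, where Ps is the price sellers receive.
Demand in terms of Ps becomes Qd = 1949 − 9(Ps − 60) = 2489 - 9Ps. Setting this equal to supply: 2489 - 9Ps = -196 + 6Ps, so Ps = 179.
Buyers pay Pb = 179 − 60 = 119; Q' = -196 + 6·179 = 878.
The subsidy expands output by 878 − 662 = 216 past the efficient level; on those units the gap between marginal cost and willingness to pay runs from 0 up to 60.
DWL = ½ × 60 × 216 = 6480.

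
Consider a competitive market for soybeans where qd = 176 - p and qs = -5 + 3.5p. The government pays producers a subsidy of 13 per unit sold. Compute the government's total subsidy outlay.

Pre-subsidy: 176 - p = -5 + 3.5p gives p* = 362/9, q* = 1222/9.
With the subsidy, sellers receive ps = pb + 13 for each unit, where pb is the price buyers pay.
Supply in terms of pb becomes qs = -5 + 3.5(pb + 13) = 40.5 + 3.5pb. Setting this equal to demand: 176 - pb = 40.5 + 3.5pb, so pb = 271/9.
Sellers receive ps = 271/9 + 13 = 388/9; q' = 176 − 1·(271/9) = 1313/9.
Government outlay = subsidy × quantity = 13 × 1313/9 = 17069/9.

Government cost = 17069/9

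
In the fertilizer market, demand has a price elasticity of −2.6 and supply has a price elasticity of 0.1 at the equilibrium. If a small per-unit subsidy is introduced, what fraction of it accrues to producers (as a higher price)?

For a small subsidy around the equilibrium, the benefit split depends on the relative slopes, which at a point are proportional to the elasticities.
Buyer share = εs/(εs + |εd|) = 0.1/(0.1 + 2.6) = 1/27; seller share = |εd|/(εs + |εd|) = 26/27.
So producers capture 26/27 of the subsidy.

Producer share = 26/27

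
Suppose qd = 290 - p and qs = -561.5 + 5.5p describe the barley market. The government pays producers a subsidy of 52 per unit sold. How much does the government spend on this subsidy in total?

Government cost = 10556

Pre-subsidy: 290 - p = -561.5 + 5.5p gives p* = 131, q* = 159.
With the subsidy, sellers receive ps = pb + 52 for each unit, where pb is the price buyers pay.
Supply in terms of pb becomes qs = -561.5 + 5.5(pb + 52) = -275.5 + 5.5pb. Setting this equal to demand: 290 - pb = -275.5 + 5.5pb, so pb = 87.
Sellers receive ps = 87 + 52 = 139; q' = 290 − 1·87 = 203.
Government outlay = subsidy × quantity = 52 × 203 = 10556.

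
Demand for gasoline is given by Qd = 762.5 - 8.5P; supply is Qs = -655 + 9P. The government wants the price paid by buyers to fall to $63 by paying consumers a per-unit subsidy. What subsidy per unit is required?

At a buyer price of 63, quantity demanded is 762.5 − 8.5·63 = 227.
Sellers supply 227 only when they receive Ps with -655 + 9·Ps = 227, i.e. Ps = 98.
s = Ps − Pb = 98 − 63 = 35.

Required subsidy s = $35 per unit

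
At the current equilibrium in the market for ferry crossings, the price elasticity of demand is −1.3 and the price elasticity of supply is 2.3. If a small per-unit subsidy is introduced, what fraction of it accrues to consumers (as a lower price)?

Consumer share = 23/36

For a small subsidy around the equilibrium, the benefit split depends on the relative slopes, which at a point are proportional to the elasticities.
Buyer share = εs/(εs + |εd|) = 2.3/(2.3 + 1.3) = 23/36; seller share = |εd|/(εs + |εd|) = 13/36.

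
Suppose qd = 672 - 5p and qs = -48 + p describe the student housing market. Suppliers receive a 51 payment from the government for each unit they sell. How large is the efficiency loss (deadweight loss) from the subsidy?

Pre-subsidy: 672 - 5p = -48 + p gives p* = 120, q* = 72.
With the subsidy, sellers receive ps = pb + 51 for each unit, where pb is the price buyers pay.
Supply in terms of pb becomes qs = -48 + 1(pb + 51) = 3 + pb. Setting this equal to demand: 672 - 5pb = 3 + pb, so pb = 111.5.
Sellers receive ps = 111.5 + 51 = 162.5; q' = 672 − 5·111.5 = 114.5.
The subsidy expands output by 114.5 − 72 = 42.5 past the efficient level; on those units the gap between marginal cost and willingness to pay runs from 0 up to 51.
DWL = ½ × 51 × 42.5 = 1083.75.

Deadweight loss = 1083.75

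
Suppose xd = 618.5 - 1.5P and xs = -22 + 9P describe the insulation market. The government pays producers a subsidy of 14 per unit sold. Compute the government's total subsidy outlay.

Pre-subsidy: 618.5 - 1.5P = -22 + 9P gives P* = 61, x* = 527.
With the subsidy, sellers receive Ps = Pb + 14 for each unit, where Pb is the price buyers pay.
Supply in terms of Pb becomes xs = -22 + 9(Pb + 14) = 104 + 9Pb. Setting this equal to demand: 618.5 - 1.5Pb = 104 + 9Pb, so Pb = 49.
Sellers receive Ps = 49 + 14 = 63; x' = 618.5 − 1.5·49 = 545.
Government outlay = subsidy × quantity = 14 × 545 = 7630.

Government cost = 7630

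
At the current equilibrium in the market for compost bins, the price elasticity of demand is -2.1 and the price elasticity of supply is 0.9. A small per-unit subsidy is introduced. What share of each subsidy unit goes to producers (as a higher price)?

For a small subsidy around the equilibrium, the benefit split depends on the relative slopes, which at a point are proportional to the elasticities.
Buyer share = εs/(εs + |εd|) = 0.9/(0.9 + 2.1) = 0.3; seller share = |εd|/(εs + |εd|) = 0.7.
So producers capture 0.7 of the subsidy.

Producer share = 0.7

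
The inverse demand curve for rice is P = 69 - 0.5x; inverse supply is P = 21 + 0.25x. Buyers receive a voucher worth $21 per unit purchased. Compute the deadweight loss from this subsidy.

Pre-subsidy: 69 - 0.5x = 21 + 0.25x gives x* = 64 and P* = 37.
With the rebate, buyers effectively pay Pb = Ps − 21, where Ps is the price sellers receive.
On the curves, Pb = 69 - 0.5x and Ps = 21 + 0.25x; the wedge Ps − Pb = 21 gives 21 + 0.25x − (69 - 0.5x) = 21, so x' = 92.
Then Pb = 69 − 0.5·92 = 23 and Ps = 21 + 0.25·92 = 44.
The subsidy expands output by 92 − 64 = 28 past the efficient level; on those units the gap between marginal cost and willingness to pay runs from 0 up to 21.
DWL = ½ × 21 × 28 = 294.

Deadweight loss = $294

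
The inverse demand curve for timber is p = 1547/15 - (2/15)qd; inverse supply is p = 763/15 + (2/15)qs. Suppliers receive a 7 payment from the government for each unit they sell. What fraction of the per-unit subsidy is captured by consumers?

Consumer share = 0.5

Pre-subsidy: 1547/15 - (2/15)q = 763/15 + (2/15)q gives q* = 196 and p* = 77.
With the subsidy, sellers receive ps = pb + 7 for each unit, where pb is the price buyers pay.
On the curves, pb = 1547/15 - (2/15)q and ps = 763/15 + (2/15)q; the wedge ps − pb = 7 gives 763/15 + (2/15)q − (1547/15 - (2/15)q) = 7, so q' = 222.25.
Then pb = 1547/15 − (2/15)·222.25 = 73.5 and ps = 763/15 + (2/15)·222.25 = 80.5.
Buyers' price falls by p* − pb = 77 − 73.5 = 3.5; sellers' price rises by ps − p* = 80.5 − 77 = 3.5.
So consumers capture 3.5/7 = 0.5 of each unit of subsidy.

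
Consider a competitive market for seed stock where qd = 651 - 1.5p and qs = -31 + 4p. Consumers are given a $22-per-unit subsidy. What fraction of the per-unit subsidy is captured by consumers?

Pre-subsidy: 651 - 1.5p = -31 + 4p gives p* = 124, q* = 465.
With the rebate, buyers effectively pay pb = ps − 22, where ps is the price sellers receive.
Demand in terms of ps becomes qd = 651 − 1.5(ps − 22) = 684 - 1.5ps. Setting this equal to supply: 684 - 1.5ps = -31 + 4ps, so ps = 130.
Buyers pay pb = 130 − 22 = 108; q' = -31 + 4·130 = 489.
Buyers' price falls by p* − pb = 124 − 108 = 16; sellers' price rises by ps − p* = 130 − 124 = 6.
So consumers capture 16/22 = 8/11 of each unit of subsidy.

Consumer share = 8/11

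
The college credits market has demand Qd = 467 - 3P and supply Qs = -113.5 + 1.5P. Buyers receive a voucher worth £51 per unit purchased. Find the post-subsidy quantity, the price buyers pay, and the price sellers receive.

Pre-subsidy: 467 - 3P = -113.5 + 1.5P gives P* = 129, Q* = 80.
With the rebate, buyers effectively pay Pb = Ps − 51, where Ps is the price sellers receive.
Demand in terms of Ps becomes Qd = 467 − 3(Ps − 51) = 620 - 3Ps. Setting this equal to supply: 620 - 3Ps = -113.5 + 1.5Ps, so Ps = 163.
Buyers pay Pb = 163 − 51 = 112; Q' = -113.5 + 1.5·163 = 131.

Q' = 131; buyers pay £112; sellers receive £163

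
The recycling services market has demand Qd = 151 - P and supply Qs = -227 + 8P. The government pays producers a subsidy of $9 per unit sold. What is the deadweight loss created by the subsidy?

Deadweight loss = $36

Pre-subsidy: 151 - P = -227 + 8P gives P* = 42, Q* = 109.
With the subsidy, sellers receive Ps = Pb + 9 for each unit, where Pb is the price buyers pay.
Supply in terms of Pb becomes Qs = -227 + 8(Pb + 9) = -155 + 8Pb. Setting this equal to demand: 151 - Pb = -155 + 8Pb, so Pb = 34.
Sellers receive Ps = 34 + 9 = 43; Q' = 151 − 1·34 = 117.
The subsidy expands output by 117 − 109 = 8 past the efficient level; on those units the gap between marginal cost and willingness to pay runs from 0 up to 9.
DWL = ½ × 9 × 8 = 36.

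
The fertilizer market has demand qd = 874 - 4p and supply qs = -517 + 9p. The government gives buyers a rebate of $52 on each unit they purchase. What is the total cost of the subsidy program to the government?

Government cost = $30680

Pre-subsidy: 874 - 4p = -517 + 9p gives p* = 107, q* = 446.
With the rebate, buyers effectively pay pb = ps − 52, where ps is the price sellers receive.
Demand in terms of ps becomes qd = 874 − 4(ps − 52) = 1082 - 4ps. Setting this equal to supply: 1082 - 4ps = -517 + 9ps, so ps = 123.
Buyers pay pb = 123 − 52 = 71; q' = -517 + 9·123 = 590.
Government outlay = subsidy × quantity = 52 × 590 = 30680.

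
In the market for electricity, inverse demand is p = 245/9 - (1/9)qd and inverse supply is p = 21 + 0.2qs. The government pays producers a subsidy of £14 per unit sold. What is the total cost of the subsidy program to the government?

Government cost = £910

Pre-subsidy: 245/9 - (1/9)q = 21 + 0.2q gives q* = 20 and p* = 25.
With the subsidy, sellers receive ps = pb + 14 for each unit, where pb is the price buyers pay.
On the curves, pb = 245/9 - (1/9)q and ps = 21 + 0.2q; the wedge ps − pb = 14 gives 21 + 0.2q − (245/9 - (1/9)q) = 14, so q' = 65.
Then pb = 245/9 − (1/9)·65 = 20 and ps = 21 + 0.2·65 = 34.
Government outlay = subsidy × quantity = 14 × 65 = 910.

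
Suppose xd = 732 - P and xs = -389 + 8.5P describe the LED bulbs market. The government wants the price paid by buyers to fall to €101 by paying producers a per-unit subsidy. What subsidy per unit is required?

At a buyer price of 101, quantity demanded is 732 − 1·101 = 631.
Sellers supply 631 only when they receive Ps with -389 + 8.5·Ps = 631, i.e. Ps = 120.
s = Ps − Pb = 120 − 101 = 19.

Required subsidy s = €19 per unit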